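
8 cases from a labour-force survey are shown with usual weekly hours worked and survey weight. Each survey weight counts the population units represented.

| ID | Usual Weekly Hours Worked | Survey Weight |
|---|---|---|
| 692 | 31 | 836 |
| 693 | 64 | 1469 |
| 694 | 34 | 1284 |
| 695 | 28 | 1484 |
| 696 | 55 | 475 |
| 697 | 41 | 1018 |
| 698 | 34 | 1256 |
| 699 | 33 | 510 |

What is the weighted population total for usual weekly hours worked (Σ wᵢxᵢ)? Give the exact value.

Weighted total = 31×836 + 64×1469 + 34×1284 + 28×1484 + 55×475 + 41×1018 + 34×1256 + 33×510
  = 25916 + 94016 + 43656 + 41552 + 26125 + 41738 + 42704 + 16830 = 332537

332537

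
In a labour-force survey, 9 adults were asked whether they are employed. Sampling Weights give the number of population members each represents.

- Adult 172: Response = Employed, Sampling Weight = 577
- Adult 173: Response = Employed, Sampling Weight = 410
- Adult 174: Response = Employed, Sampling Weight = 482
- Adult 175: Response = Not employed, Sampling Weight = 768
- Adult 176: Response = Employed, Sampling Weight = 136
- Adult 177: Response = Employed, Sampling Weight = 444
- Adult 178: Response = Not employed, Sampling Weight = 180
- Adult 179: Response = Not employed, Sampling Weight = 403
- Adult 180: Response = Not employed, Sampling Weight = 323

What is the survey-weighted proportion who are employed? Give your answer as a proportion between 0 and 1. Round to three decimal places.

0.550

Sum of weights for 'Employed' = 577 + 410 + 482 + 136 + 444 = 2049
Total weight = 577 + 410 + 482 + 768 + 136 + 444 + 180 + 403 + 323 = 3723
Weighted proportion = 2049 / 3723 = 0.55036261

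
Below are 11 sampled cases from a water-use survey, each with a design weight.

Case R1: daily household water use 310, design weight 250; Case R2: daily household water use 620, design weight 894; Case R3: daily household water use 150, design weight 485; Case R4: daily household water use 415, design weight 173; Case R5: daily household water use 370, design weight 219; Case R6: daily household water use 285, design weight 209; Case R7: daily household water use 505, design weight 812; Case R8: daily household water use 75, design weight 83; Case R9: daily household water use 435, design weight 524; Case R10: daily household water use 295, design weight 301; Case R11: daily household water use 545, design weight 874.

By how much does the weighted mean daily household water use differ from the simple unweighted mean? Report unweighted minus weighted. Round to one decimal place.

-76.7

Unweighted sum = 310 + 620 + 150 + 415 + 370 + 285 + 505 + 75 + 435 + 295 + 545 = 4005
Unweighted mean = 4005 / 11 = 364.09091
Weighted sum = 310×250 + 620×894 + 150×485 + 415×173 + 370×219 + 285×209 + 505×812 + 75×83 + 435×524 + 295×301 + 545×874
  = 77500 + 554280 + 72750 + 71795 + 81030 + 59565 + 410060 + 6225 + 227940 + 88795 + 476330 = 2126270
Sum of weights = 4824
Weighted mean = 2126270 / 4824 = 440.76907
Difference (unweighted minus weighted) = -76.678162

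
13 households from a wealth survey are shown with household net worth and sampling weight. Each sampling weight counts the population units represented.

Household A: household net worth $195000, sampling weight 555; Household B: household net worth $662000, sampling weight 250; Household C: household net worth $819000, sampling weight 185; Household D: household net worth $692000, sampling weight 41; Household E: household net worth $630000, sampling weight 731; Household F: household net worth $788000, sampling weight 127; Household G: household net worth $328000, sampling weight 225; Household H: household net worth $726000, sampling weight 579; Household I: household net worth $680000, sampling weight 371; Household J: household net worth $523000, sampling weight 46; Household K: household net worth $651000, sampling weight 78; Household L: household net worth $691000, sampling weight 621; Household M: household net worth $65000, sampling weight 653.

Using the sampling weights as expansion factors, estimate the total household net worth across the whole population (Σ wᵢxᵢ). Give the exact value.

2307044000

Weighted total = 2307044000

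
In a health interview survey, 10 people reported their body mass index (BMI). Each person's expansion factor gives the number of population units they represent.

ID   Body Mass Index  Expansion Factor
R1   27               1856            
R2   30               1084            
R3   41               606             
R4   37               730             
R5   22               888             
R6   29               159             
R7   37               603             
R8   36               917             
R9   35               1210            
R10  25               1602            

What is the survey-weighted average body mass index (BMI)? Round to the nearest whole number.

Weighted sum = 27×1856 + 30×1084 + 41×606 + 37×730 + 22×888 + 29×159 + 37×603 + 36×917 + 35×1210 + 25×1602
  = 296358
Sum of weights = 9655
Weighted mean = 296358 / 9655 = 30.69477

31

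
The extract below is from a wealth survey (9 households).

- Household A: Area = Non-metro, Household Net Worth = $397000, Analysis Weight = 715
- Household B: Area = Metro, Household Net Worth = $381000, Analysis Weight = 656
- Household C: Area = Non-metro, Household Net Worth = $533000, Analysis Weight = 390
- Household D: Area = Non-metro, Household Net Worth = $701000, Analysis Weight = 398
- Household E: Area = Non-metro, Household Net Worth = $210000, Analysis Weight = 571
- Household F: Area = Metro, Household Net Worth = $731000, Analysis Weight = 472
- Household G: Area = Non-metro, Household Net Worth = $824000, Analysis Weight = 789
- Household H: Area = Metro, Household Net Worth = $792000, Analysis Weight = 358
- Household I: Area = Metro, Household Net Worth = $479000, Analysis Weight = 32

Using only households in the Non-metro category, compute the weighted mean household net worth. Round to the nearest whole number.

538166

Non-metro rows: A, C, D, E, G
Weighted sum = 397000×715 + 533000×390 + 701000×398 + 210000×571 + 824000×789
  = 283855000 + 207870000 + 278998000 + 119910000 + 650136000 = 1540769000
Sum of weights = 2863
Weighted mean = 1540769000 / 2863 = 538165.91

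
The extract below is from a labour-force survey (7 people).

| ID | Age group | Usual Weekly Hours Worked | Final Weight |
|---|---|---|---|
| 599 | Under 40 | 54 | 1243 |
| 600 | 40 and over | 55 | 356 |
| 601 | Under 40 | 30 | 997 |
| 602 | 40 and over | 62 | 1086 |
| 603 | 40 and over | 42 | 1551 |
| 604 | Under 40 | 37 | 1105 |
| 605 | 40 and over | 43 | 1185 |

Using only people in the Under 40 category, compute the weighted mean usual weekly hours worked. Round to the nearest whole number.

41

Under 40 rows: 599, 601, 604
Weighted sum = 137917
Sum of weights = 1243 + 997 + 1105 = 3345
Weighted mean = 137917 / 3345 = 41.230792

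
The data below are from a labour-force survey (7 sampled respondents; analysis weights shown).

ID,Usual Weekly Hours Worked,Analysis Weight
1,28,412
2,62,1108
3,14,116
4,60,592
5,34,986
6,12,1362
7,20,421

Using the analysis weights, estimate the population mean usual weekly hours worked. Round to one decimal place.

Weighted sum = 28×412 + 62×1108 + 14×116 + 60×592 + 34×986 + 12×1362 + 20×421
  = 11536 + 68696 + 1624 + 35520 + 33524 + 16344 + 8420 = 175664
Sum of weights = 412 + 1108 + 116 + 592 + 986 + 1362 + 421 = 4997
Weighted mean = 175664 / 4997 = 35.153892

35.2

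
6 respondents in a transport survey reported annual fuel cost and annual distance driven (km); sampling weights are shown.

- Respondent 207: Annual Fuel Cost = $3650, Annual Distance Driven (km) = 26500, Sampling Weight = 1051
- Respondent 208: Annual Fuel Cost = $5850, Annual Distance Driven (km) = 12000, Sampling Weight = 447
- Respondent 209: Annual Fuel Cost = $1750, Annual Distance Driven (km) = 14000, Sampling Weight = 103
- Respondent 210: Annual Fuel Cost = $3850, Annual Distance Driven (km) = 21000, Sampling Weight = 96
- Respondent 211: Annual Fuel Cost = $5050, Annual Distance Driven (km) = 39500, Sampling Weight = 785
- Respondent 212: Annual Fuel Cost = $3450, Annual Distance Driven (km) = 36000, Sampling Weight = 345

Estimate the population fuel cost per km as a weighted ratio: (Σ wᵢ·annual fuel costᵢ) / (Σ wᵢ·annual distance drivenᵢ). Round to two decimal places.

0.15

Σ wᵢ·y = 3650×1051 + 5850×447 + 1750×103 + 3850×96 + 5050×785 + 3450×345
  = 3836150 + 2614950 + 180250 + 369600 + 3964250 + 1190250 = 12155450
Σ wᵢ·x = 26500×1051 + 12000×447 + 14000×103 + 21000×96 + 39500×785 + 36000×345
  = 80101000
Ratio = 12155450 / 80101000 = 0.15175154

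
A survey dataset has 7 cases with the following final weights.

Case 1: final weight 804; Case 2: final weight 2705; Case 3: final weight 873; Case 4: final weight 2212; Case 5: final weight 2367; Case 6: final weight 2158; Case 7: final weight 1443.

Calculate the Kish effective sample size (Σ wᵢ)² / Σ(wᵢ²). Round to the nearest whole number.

Σ wᵢ = 804 + 2705 + 873 + 2212 + 2367 + 2158 + 1443 = 12562
Σ wᵢ² = 646416 + 7317025 + 762129 + 4892944 + 5602689 + 4656964 + 2082249 = 25960416
n_eff = 12562² / 25960416 = 157803844 / 25960416 = 6.0786331

6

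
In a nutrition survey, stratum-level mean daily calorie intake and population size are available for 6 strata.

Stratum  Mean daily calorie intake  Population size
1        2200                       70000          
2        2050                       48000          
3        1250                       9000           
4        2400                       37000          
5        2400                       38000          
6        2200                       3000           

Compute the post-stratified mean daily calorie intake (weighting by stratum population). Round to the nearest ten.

2200

Σ Nₕ·x̄ₕ = 2200×70000 + 2050×48000 + 1250×9000 + 2400×37000 + 2400×38000 + 2200×3000
  = 450250000
Σ Nₕ = 70000 + 48000 + 9000 + 37000 + 38000 + 3000 = 205000
Overall mean = 450250000 / 205000 = 2196.3415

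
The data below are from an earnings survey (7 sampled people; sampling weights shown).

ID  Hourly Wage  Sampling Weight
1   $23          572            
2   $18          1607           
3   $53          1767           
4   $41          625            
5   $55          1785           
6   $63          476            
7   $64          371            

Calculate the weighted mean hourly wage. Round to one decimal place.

Weighted sum = 23×572 + 18×1607 + 53×1767 + 41×625 + 55×1785 + 63×476 + 64×371
  = 13156 + 28926 + 93651 + 25625 + 98175 + 29988 + 23744 = 313265
Sum of weights = 7203
Weighted mean = 313265 / 7203 = 43.490907

43.5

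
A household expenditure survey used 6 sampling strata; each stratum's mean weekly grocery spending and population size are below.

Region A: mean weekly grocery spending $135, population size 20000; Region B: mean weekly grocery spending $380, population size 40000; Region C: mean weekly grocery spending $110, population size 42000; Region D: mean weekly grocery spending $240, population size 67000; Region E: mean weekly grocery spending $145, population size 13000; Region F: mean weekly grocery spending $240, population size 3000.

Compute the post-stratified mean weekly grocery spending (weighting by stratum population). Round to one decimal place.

Σ Nₕ·x̄ₕ = 135×20000 + 380×40000 + 110×42000 + 240×67000 + 145×13000 + 240×3000
  = 41205000
Σ Nₕ = 185000
Overall mean = 41205000 / 185000 = 222.72973

222.7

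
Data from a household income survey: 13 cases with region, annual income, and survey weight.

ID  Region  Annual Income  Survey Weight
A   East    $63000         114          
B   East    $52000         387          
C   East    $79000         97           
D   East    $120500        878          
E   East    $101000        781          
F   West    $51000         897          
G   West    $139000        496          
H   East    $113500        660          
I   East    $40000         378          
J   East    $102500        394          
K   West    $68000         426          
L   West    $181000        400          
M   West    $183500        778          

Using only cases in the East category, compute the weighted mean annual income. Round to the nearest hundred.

East rows: A, B, C, D, E, H, I, J
Weighted sum = 63000×114 + 52000×387 + 79000×97 + 120500×878 + 101000×781 + 113500×660 + 40000×378 + 102500×394
  = 7182000 + 20124000 + 7663000 + 105799000 + 78881000 + 74910000 + 15120000 + 40385000 = 350064000
Sum of weights = 114 + 387 + 97 + 878 + 781 + 660 + 378 + 394 = 3689
Weighted mean = 350064000 / 3689 = 94894.009

94900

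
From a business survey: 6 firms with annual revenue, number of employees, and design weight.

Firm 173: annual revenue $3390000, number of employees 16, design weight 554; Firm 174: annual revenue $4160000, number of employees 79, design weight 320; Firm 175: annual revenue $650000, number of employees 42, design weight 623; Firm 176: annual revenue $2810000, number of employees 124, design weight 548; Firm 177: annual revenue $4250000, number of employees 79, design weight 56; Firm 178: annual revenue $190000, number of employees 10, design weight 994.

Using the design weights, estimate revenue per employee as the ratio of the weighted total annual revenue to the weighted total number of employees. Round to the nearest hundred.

Σ wᵢ·y = 3390000×554 + 4160000×320 + 650000×623 + 2810000×548 + 4250000×56 + 190000×994
  = 1878060000 + 1331200000 + 404950000 + 1539880000 + 238000000 + 188860000 = 5580950000
Σ wᵢ·x = 16×554 + 79×320 + 42×623 + 124×548 + 79×56 + 10×994
  = 8864 + 25280 + 26166 + 67952 + 4424 + 9940 = 142626
Ratio = 5580950000 / 142626 = 39129.962

39100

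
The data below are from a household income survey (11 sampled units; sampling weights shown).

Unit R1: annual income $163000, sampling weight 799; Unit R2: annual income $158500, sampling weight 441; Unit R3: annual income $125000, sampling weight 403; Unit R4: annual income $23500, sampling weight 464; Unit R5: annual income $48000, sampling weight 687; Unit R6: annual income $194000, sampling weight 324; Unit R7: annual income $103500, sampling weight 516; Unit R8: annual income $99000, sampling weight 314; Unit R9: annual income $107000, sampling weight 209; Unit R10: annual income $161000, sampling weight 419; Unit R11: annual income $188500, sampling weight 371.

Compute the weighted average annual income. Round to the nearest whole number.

Weighted sum = 163000×799 + 158500×441 + 125000×403 + 23500×464 + 48000×687 + 194000×324 + 103500×516 + 99000×314 + 107000×209 + 161000×419 + 188500×371
  = 130237000 + 69898500 + 50375000 + 10904000 + 32976000 + 62856000 + 53406000 + 31086000 + 22363000 + 67459000 + 69933500 = 601494000
Sum of weights = 799 + 441 + 403 + 464 + 687 + 324 + 516 + 314 + 209 + 419 + 371 = 4947
Weighted mean = 601494000 / 4947 = 121587.63

121588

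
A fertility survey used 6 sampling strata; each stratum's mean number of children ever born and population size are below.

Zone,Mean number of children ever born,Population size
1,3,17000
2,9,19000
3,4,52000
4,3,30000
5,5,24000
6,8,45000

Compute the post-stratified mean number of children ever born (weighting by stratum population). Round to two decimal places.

Σ Nₕ·x̄ₕ = 3×17000 + 9×19000 + 4×52000 + 3×30000 + 5×24000 + 8×45000
  = 51000 + 171000 + 208000 + 90000 + 120000 + 360000 = 1000000
Σ Nₕ = 17000 + 19000 + 52000 + 30000 + 24000 + 45000 = 187000
Overall mean = 1000000 / 187000 = 5.3475936

5.35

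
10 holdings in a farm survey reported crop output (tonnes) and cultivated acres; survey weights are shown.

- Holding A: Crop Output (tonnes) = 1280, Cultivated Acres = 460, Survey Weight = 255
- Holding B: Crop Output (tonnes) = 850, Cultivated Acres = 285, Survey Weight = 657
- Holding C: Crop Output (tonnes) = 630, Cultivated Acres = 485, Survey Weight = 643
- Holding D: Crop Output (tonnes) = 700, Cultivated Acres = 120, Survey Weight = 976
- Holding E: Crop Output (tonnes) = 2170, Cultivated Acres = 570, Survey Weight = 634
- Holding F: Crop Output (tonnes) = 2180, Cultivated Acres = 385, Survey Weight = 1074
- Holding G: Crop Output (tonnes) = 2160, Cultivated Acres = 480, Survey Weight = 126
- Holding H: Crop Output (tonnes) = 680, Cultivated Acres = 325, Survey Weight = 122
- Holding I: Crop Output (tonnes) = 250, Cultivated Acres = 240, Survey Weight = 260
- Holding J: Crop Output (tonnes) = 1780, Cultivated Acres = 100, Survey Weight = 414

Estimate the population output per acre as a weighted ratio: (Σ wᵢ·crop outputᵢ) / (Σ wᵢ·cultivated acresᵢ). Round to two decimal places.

4.00

Σ wᵢ·y = 1280×255 + 850×657 + 630×643 + 700×976 + 2170×634 + 2180×1074 + 2160×126 + 680×122 + 250×260 + 1780×414
  = 6847280
Σ wᵢ·x = 460×255 + 285×657 + 485×643 + 120×976 + 570×634 + 385×1074 + 480×126 + 325×122 + 240×260 + 100×414
  = 117300 + 187245 + 311855 + 117120 + 361380 + 413490 + 60480 + 39650 + 62400 + 41400 = 1712320
Ratio = 6847280 / 1712320 = 3.998832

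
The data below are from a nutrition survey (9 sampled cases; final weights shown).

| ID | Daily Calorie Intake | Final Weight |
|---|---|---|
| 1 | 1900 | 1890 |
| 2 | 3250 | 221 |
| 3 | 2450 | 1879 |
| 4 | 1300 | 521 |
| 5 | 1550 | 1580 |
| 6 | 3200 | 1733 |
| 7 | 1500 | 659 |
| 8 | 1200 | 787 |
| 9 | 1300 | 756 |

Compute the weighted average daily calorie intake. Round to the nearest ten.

Weighted sum = 1900×1890 + 3250×221 + 2450×1879 + 1300×521 + 1550×1580 + 3200×1733 + 1500×659 + 1200×787 + 1300×756
  = 3591000 + 718250 + 4603550 + 677300 + 2449000 + 5545600 + 988500 + 944400 + 982800 = 20500400
Sum of weights = 1890 + 221 + 1879 + 521 + 1580 + 1733 + 659 + 787 + 756 = 10026
Weighted mean = 20500400 / 10026 = 2044.7237

2040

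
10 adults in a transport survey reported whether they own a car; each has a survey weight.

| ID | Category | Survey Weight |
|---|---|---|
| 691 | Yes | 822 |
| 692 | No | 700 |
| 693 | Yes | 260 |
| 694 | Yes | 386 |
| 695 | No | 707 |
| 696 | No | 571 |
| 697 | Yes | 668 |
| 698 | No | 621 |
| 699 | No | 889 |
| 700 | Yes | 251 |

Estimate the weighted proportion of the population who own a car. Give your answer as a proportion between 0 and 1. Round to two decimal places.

Sum of weights for 'Yes' = 822 + 260 + 386 + 668 + 251 = 2387
Total weight = 822 + 700 + 260 + 386 + 707 + 571 + 668 + 621 + 889 + 251 = 5875
Weighted proportion = 2387 / 5875 = 0.40629787

0.41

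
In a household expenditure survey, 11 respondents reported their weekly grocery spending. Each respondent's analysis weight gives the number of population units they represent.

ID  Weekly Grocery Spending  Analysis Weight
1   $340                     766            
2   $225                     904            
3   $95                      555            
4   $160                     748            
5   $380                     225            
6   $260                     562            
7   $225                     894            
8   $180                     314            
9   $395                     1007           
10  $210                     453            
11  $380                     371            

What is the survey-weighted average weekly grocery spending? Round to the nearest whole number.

Weighted sum = 340×766 + 225×904 + 95×555 + 160×748 + 380×225 + 260×562 + 225×894 + 180×314 + 395×1007 + 210×453 + 380×371
  = 260440 + 203400 + 52725 + 119680 + 85500 + 146120 + 201150 + 56520 + 397765 + 95130 + 140980 = 1759410
Sum of weights = 6799
Weighted mean = 1759410 / 6799 = 258.77482

259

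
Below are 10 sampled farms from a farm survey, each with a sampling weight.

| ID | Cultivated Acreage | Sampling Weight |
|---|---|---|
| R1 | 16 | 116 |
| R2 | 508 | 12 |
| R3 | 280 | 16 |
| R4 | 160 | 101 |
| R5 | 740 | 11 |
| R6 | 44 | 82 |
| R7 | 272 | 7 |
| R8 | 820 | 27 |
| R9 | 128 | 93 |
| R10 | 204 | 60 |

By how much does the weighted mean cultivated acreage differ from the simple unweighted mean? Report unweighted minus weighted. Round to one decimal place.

148.6

Unweighted sum = 16 + 508 + 280 + 160 + 740 + 44 + 272 + 820 + 128 + 204 = 3172
Unweighted mean = 3172 / 10 = 317.2
Weighted sum = 88528
Sum of weights = 116 + 12 + 16 + 101 + 11 + 82 + 7 + 27 + 93 + 60 = 525
Weighted mean = 88528 / 525 = 168.62476
Difference (unweighted minus weighted) = 148.57524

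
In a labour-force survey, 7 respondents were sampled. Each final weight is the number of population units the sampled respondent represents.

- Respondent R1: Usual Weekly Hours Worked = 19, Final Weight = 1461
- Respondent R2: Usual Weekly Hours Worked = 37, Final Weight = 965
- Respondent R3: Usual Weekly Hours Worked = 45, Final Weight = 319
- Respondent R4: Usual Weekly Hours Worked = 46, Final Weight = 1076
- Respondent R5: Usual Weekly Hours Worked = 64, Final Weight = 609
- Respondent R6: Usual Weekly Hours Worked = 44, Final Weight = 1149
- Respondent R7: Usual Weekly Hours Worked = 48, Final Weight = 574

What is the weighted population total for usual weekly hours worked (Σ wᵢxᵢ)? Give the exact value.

Weighted total = 19×1461 + 37×965 + 45×319 + 46×1076 + 64×609 + 44×1149 + 48×574
  = 27759 + 35705 + 14355 + 49496 + 38976 + 50556 + 27552 = 244399

244399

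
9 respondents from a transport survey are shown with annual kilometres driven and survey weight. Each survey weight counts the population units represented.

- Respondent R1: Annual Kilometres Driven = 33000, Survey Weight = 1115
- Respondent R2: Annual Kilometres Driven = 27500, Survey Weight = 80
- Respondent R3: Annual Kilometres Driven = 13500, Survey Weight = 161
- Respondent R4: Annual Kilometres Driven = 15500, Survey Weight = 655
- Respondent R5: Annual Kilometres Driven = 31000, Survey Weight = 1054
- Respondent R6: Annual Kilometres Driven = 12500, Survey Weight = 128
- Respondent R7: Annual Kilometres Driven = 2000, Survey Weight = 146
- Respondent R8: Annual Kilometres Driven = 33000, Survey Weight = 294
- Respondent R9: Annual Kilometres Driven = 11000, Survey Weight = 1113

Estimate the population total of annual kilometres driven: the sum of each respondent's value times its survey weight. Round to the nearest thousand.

107832000

Weighted total = 33000×1115 + 27500×80 + 13500×161 + 15500×655 + 31000×1054 + 12500×128 + 2000×146 + 33000×294 + 11000×1113
  = 36795000 + 2200000 + 2173500 + 10152500 + 32674000 + 1600000 + 292000 + 9702000 + 12243000 = 107832000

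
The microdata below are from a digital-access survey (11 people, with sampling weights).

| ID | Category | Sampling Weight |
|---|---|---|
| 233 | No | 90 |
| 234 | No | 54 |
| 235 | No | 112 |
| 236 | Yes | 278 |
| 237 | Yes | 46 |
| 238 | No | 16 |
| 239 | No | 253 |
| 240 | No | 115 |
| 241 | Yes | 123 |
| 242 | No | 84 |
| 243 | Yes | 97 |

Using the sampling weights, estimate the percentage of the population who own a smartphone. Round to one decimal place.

42.9

Sum of weights for 'Yes' = 278 + 46 + 123 + 97 = 544
Total weight = 90 + 54 + 112 + 278 + 46 + 16 + 253 + 115 + 123 + 84 + 97 = 1268
Weighted proportion = 544 / 1268 = 0.42902208 → 42.902208%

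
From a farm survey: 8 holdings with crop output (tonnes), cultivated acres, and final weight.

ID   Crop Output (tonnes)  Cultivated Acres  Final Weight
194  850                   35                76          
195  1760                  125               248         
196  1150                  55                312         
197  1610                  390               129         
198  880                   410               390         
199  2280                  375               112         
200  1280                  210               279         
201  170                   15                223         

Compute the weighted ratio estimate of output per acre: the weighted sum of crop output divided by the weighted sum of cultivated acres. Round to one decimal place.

Σ wᵢ·y = 850×76 + 1760×248 + 1150×312 + 1610×129 + 880×390 + 2280×112 + 1280×279 + 170×223
  = 64600 + 436480 + 358800 + 207690 + 343200 + 255360 + 357120 + 37910 = 2061160
Σ wᵢ·x = 35×76 + 125×248 + 55×312 + 390×129 + 410×390 + 375×112 + 210×279 + 15×223
  = 2660 + 31000 + 17160 + 50310 + 159900 + 42000 + 58590 + 3345 = 364965
Ratio = 2061160 / 364965 = 5.6475552

5.6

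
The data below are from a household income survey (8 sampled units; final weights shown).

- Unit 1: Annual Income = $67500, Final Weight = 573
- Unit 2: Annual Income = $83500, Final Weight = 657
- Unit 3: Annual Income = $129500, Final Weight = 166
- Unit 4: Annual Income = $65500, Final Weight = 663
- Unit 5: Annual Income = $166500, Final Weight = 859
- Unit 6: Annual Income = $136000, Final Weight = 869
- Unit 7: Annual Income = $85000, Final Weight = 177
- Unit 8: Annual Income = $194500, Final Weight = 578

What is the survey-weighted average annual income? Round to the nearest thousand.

Weighted sum = 67500×573 + 83500×657 + 129500×166 + 65500×663 + 166500×859 + 136000×869 + 85000×177 + 194500×578
  = 38677500 + 54859500 + 21497000 + 43426500 + 143023500 + 118184000 + 15045000 + 112421000 = 547134000
Sum of weights = 4542
Weighted mean = 547134000 / 4542 = 120461.03

120000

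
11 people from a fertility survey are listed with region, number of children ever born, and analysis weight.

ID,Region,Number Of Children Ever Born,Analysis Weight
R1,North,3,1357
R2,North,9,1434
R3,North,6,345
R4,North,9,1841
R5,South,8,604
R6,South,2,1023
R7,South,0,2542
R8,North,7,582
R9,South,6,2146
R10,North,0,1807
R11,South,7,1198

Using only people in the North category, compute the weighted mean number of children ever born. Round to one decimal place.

North rows: R1, R2, R3, R4, R8, R10
Weighted sum = 3×1357 + 9×1434 + 6×345 + 9×1841 + 7×582 + 0×1807
  = 4071 + 12906 + 2070 + 16569 + 4074 + 0 = 39690
Sum of weights = 1357 + 1434 + 345 + 1841 + 582 + 1807 = 7366
Weighted mean = 39690 / 7366 = 5.3882704

5.4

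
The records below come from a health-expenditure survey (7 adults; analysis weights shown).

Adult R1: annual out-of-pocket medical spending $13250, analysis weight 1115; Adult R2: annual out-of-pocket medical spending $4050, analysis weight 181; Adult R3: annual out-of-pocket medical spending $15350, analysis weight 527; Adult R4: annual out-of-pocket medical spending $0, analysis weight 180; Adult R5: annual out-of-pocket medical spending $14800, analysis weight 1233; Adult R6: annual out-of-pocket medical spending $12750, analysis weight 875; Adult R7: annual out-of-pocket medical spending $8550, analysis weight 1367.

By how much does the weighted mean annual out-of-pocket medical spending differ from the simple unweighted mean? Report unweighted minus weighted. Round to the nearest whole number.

Unweighted sum = 13250 + 4050 + 15350 + 0 + 14800 + 12750 + 8550 = 68750
Unweighted mean = 68750 / 7 = 9821.4286
Weighted sum = 13250×1115 + 4050×181 + 15350×527 + 0×180 + 14800×1233 + 12750×875 + 8550×1367
  = 14773750 + 733050 + 8089450 + 0 + 18248400 + 11156250 + 11687850 = 64688750
Sum of weights = 1115 + 181 + 527 + 180 + 1233 + 875 + 1367 = 5478
Weighted mean = 64688750 / 5478 = 11808.826
Difference (unweighted minus weighted) = -1987.3976

-1987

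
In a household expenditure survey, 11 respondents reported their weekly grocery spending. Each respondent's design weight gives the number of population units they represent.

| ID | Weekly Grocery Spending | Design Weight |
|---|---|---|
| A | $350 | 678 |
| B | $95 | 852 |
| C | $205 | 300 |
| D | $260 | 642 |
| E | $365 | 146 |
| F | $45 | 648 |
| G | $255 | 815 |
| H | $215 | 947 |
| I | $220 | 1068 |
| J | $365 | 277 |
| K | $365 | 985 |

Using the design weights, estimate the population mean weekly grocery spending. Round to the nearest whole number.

Weighted sum = 350×678 + 95×852 + 205×300 + 260×642 + 365×146 + 45×648 + 255×815 + 215×947 + 220×1068 + 365×277 + 365×985
  = 237300 + 80940 + 61500 + 166920 + 53290 + 29160 + 207825 + 203605 + 234960 + 101105 + 359525 = 1736130
Sum of weights = 678 + 852 + 300 + 642 + 146 + 648 + 815 + 947 + 1068 + 277 + 985 = 7358
Weighted mean = 1736130 / 7358 = 235.95135

236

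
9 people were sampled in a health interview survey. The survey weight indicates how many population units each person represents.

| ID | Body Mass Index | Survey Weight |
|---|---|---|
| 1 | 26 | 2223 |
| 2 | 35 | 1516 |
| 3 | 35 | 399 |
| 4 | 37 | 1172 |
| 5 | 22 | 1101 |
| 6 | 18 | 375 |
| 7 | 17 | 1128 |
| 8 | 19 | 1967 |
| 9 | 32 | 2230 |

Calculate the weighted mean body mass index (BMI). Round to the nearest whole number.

Weighted sum = 26×2223 + 35×1516 + 35×399 + 37×1172 + 22×1101 + 18×375 + 17×1128 + 19×1967 + 32×2230
  = 57798 + 53060 + 13965 + 43364 + 24222 + 6750 + 19176 + 37373 + 71360 = 327068
Sum of weights = 2223 + 1516 + 399 + 1172 + 1101 + 375 + 1128 + 1967 + 2230 = 12111
Weighted mean = 327068 / 12111 = 27.005862

27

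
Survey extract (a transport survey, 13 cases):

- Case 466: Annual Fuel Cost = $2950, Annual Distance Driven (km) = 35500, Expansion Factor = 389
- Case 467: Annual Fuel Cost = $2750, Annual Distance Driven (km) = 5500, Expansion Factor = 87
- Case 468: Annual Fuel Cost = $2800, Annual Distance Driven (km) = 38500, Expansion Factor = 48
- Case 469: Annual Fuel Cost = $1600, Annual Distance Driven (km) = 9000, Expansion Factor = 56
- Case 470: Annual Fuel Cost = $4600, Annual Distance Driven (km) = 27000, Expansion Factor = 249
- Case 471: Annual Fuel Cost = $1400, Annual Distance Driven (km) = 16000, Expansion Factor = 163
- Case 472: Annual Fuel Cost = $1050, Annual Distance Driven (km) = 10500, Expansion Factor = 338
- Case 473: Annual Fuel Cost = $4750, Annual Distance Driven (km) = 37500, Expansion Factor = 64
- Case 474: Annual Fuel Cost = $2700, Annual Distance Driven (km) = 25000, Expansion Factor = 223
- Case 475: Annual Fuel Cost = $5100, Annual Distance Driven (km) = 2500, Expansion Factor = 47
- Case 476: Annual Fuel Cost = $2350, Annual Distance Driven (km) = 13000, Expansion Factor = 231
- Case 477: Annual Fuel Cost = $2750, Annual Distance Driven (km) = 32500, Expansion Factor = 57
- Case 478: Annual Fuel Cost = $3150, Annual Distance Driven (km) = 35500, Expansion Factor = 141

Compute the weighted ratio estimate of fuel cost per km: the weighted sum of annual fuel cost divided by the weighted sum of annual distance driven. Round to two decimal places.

0.12

Σ wᵢ·y = 5628850
Σ wᵢ·x = 47473500
Ratio = 5628850 / 47473500 = 0.11856825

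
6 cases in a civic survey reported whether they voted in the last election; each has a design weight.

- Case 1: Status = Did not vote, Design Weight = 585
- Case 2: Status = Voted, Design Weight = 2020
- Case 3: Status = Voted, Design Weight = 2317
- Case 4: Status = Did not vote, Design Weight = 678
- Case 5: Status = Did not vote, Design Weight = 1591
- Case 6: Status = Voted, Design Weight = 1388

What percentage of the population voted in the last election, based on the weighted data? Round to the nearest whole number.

67

Sum of weights for 'Voted' = 2020 + 2317 + 1388 = 5725
Total weight = 585 + 2020 + 2317 + 678 + 1591 + 1388 = 8579
Weighted proportion = 5725 / 8579 = 0.66732719 → 66.732719%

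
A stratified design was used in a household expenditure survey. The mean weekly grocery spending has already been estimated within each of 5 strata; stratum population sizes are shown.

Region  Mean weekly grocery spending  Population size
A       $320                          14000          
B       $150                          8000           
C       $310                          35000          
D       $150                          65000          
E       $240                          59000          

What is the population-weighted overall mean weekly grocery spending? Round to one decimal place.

223.4

Σ Nₕ·x̄ₕ = 320×14000 + 150×8000 + 310×35000 + 150×65000 + 240×59000
  = 4480000 + 1200000 + 10850000 + 9750000 + 14160000 = 40440000
Σ Nₕ = 14000 + 8000 + 35000 + 65000 + 59000 = 181000
Overall mean = 40440000 / 181000 = 223.42541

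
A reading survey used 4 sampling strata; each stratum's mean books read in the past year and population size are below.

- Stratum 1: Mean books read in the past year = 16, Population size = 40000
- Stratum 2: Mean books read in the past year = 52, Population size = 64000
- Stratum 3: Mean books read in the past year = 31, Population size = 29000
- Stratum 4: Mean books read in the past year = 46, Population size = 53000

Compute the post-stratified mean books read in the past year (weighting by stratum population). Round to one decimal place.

Σ Nₕ·x̄ₕ = 16×40000 + 52×64000 + 31×29000 + 46×53000
  = 7305000
Σ Nₕ = 40000 + 64000 + 29000 + 53000 = 186000
Overall mean = 7305000 / 186000 = 39.274194

39.3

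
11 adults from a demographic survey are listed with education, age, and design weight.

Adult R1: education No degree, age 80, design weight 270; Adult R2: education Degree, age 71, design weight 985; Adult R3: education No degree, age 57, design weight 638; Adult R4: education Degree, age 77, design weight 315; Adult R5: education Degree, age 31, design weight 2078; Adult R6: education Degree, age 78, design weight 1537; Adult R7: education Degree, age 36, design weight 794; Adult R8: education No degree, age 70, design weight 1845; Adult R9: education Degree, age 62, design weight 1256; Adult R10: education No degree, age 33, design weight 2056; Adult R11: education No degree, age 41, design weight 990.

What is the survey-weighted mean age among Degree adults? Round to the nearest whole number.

55

Degree rows: R2, R4, R5, R6, R7, R9
Weighted sum = 384950
Sum of weights = 985 + 315 + 2078 + 1537 + 794 + 1256 = 6965
Weighted mean = 384950 / 6965 = 55.269203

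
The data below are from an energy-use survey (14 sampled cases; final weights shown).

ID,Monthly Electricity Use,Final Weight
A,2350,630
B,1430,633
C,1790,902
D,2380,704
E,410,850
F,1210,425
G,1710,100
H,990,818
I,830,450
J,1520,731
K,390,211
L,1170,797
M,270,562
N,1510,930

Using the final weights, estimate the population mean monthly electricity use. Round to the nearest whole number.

1324

Weighted sum = 11574800
Sum of weights = 8743
Weighted mean = 11574800 / 8743 = 1323.8934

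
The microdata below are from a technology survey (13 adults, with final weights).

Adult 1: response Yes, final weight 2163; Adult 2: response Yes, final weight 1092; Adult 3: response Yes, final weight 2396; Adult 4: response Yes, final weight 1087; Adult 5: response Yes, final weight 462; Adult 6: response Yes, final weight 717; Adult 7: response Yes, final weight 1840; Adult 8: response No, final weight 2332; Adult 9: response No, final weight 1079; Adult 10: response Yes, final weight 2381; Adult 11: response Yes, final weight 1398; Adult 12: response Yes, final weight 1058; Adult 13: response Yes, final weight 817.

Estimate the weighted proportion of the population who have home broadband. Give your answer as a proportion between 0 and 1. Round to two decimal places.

Sum of weights for 'Yes' = 2163 + 1092 + 2396 + 1087 + 462 + 717 + 1840 + 2381 + 1398 + 1058 + 817 = 15411
Total weight = 18822
Weighted proportion = 15411 / 18822 = 0.8187759

0.82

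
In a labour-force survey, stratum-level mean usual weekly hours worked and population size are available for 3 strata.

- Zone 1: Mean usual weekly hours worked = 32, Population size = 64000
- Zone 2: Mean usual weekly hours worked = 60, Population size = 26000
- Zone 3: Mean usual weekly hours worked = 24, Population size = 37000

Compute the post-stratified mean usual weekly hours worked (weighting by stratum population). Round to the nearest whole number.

Σ Nₕ·x̄ₕ = 4496000
Σ Nₕ = 127000
Overall mean = 4496000 / 127000 = 35.401575

35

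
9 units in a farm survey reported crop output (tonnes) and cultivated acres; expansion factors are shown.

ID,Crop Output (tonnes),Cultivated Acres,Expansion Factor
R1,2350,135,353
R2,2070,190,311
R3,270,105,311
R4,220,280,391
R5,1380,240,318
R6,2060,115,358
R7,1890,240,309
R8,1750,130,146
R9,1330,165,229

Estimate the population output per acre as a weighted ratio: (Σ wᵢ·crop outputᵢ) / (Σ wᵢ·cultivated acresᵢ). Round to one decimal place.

8.0

Σ wᵢ·y = 2350×353 + 2070×311 + 270×311 + 220×391 + 1380×318 + 2060×358 + 1890×309 + 1750×146 + 1330×229
  = 829550 + 643770 + 83970 + 86020 + 438840 + 737480 + 584010 + 255500 + 304570 = 3963710
Σ wᵢ·x = 135×353 + 190×311 + 105×311 + 280×391 + 240×318 + 115×358 + 240×309 + 130×146 + 165×229
  = 47655 + 59090 + 32655 + 109480 + 76320 + 41170 + 74160 + 18980 + 37785 = 497295
Ratio = 3963710 / 497295 = 7.9705406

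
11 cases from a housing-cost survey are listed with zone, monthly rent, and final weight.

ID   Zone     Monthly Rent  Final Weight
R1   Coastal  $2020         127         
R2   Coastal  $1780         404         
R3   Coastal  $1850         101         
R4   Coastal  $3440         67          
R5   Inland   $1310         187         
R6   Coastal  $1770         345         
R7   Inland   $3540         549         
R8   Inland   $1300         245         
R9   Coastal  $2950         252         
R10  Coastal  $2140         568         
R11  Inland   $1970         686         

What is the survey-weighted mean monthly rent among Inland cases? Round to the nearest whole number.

2315

Inland rows: R5, R7, R8, R11
Weighted sum = 1310×187 + 3540×549 + 1300×245 + 1970×686
  = 244970 + 1943460 + 318500 + 1351420 = 3858350
Sum of weights = 187 + 549 + 245 + 686 = 1667
Weighted mean = 3858350 / 1667 = 2314.5471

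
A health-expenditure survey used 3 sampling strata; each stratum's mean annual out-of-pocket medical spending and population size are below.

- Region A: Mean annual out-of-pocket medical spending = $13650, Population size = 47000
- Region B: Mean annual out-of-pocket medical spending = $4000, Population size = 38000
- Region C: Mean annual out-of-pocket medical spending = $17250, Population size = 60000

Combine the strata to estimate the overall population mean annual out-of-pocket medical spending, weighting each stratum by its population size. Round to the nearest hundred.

Σ Nₕ·x̄ₕ = 13650×47000 + 4000×38000 + 17250×60000
  = 1828550000
Σ Nₕ = 47000 + 38000 + 60000 = 145000
Overall mean = 1828550000 / 145000 = 12610.69

12600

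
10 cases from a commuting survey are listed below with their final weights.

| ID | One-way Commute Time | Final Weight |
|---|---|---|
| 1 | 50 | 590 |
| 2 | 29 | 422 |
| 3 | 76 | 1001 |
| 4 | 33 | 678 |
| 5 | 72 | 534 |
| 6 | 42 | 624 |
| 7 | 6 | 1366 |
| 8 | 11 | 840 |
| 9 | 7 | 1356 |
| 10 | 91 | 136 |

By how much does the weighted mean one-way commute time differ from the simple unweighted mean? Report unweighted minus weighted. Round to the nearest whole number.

Unweighted sum = 50 + 29 + 76 + 33 + 72 + 42 + 6 + 11 + 7 + 91 = 417
Unweighted mean = 417 / 10 = 41.7
Weighted sum = 50×590 + 29×422 + 76×1001 + 33×678 + 72×534 + 42×624 + 6×1366 + 11×840 + 7×1356 + 91×136
  = 29500 + 12238 + 76076 + 22374 + 38448 + 26208 + 8196 + 9240 + 9492 + 12376 = 244148
Sum of weights = 590 + 422 + 1001 + 678 + 534 + 624 + 1366 + 840 + 1356 + 136 = 7547
Weighted mean = 244148 / 7547 = 32.350338
Difference (unweighted minus weighted) = 9.3496621

9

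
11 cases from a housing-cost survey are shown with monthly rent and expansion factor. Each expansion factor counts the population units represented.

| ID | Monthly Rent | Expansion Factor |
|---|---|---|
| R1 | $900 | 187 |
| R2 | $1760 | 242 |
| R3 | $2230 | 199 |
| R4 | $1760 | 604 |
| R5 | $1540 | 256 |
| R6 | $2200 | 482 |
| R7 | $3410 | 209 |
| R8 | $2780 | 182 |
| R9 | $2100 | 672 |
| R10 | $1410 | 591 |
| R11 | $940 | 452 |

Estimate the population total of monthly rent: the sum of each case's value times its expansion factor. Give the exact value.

7443710

Weighted total = 900×187 + 1760×242 + 2230×199 + 1760×604 + 1540×256 + 2200×482 + 3410×209 + 2780×182 + 2100×672 + 1410×591 + 940×452
  = 168300 + 425920 + 443770 + 1063040 + 394240 + 1060400 + 712690 + 505960 + 1411200 + 833310 + 424880 = 7443710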